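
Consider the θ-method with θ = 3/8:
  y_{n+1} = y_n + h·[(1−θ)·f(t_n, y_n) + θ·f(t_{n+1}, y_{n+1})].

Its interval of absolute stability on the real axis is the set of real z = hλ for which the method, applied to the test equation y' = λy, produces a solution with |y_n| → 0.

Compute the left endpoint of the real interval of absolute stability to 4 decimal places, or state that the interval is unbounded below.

z* = -8.0000.

Test eqn y'=λy, z=hλ:
  y_{n+1} = y_n + z·[5/8·y_n + 3/8·y_{n+1}] ⇒ (1 − 3/8z)y_{n+1} = (1 + 5/8z)y_n
  so R(z) = (1 + 5/8z)/(1 − 3/8z).

Boundary: |R(x)|=1, x<0.
x=-0.76: |R|=0.4086
R=−1: 1+5/8x = −1+3/8x ⇒ -1/4x=2 ⇒ x=2/(-1/4)=-8.0000
Confirm numerically:
  x=-6.260: |R|=0.87005 <1
  x=-5.597: |R|=0.80614 <1
  x=-4.609: |R|=0.68928 <1
  x=-8.513: |R|=1.03059 >1
  x=-8.345: |R|=1.02089 >1
Stable set (-8.0000, 0).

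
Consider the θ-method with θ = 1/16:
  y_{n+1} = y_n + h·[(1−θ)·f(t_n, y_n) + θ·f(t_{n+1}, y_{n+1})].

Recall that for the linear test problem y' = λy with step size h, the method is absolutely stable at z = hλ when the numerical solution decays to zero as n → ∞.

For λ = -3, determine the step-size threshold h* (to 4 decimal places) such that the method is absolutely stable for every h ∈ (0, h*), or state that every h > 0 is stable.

(-2.2857,0); λ=-3 ⇒ h* = (16/7)/3 = 0.7619.

Test eqn y'=λy, z=hλ:
  y_{n+1} = y_n + z·[15/16·y_n + 1/16·y_{n+1}] ⇒ (1 − 1/16z)y_{n+1} = (1 + 15/16z)y_n
  ⇒ R(z) = (1 + 15/16z)/(1 − 1/16z).

Boundary: |R(x)|=1, x<0.
x=-1.18: |R|=0.0990
R=−1: 1+15/16x = −1+1/16x ⇒ -7/8x=2 ⇒ x=2/(-7/8)=-2.2857
Confirm numerically:
  x=-2.056: |R|=0.82189 <1
  x=-1.833: |R|=0.64459 <1
  x=-1.245: |R|=0.15512 <1
  x=-1.142: |R|=0.06592 <1
  x=-2.412: |R|=1.09602 >1
  x=-2.346: |R|=1.04600 >1
Stable set (-2.2857, 0).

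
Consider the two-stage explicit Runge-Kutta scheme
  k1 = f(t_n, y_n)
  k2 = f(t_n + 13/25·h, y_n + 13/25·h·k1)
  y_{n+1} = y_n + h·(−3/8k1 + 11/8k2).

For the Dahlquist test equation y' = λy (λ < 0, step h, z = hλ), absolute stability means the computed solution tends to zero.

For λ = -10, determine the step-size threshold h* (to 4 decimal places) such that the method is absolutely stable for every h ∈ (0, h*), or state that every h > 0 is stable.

(-1.3986,0); λ=-10 ⇒ h* = (200/143)/10 = 0.1399.

Test eqn y'=λy, z=hλ:
  k1=λy_n ⇒ h·k1=z·y_n;  k2=λ(1+13/25z)y_n ⇒ h·k2=z(1+13/25z)y_n
  y_{n+1}/y_n = 1 − 3/8z + 11/8z(1+13/25z) = 1 + z + 143/200z²
  R(z) = 1 + z + 143/200z².

Find x<0 with |R(x)|<1.
x=-0.65: |R|=0.6521
R=1: x+143/200x²=0 ⇒ x=−200/143=-1.3986; min R=1−1/(4·143/200)=0.6503>−1
Confirm numerically:
  x=-1.020: |R|=0.72389 <1
  x=-0.991: |R|=0.71119 <1
  x=-0.820: |R|=0.66077 <1
  x=-1.689: |R|=1.35070 >1
  x=-1.467: |R|=1.07174 >1
Stable set (-1.3986, 0).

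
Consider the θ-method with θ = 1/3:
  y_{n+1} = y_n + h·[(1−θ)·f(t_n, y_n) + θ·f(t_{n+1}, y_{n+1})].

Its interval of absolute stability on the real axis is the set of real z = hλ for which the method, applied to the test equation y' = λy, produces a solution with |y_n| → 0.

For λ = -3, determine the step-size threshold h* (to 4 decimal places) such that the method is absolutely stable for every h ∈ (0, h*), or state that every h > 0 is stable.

(-6.0000,0); λ=-3 ⇒ h* = (6)/3 = 2.0000.

With y'=λy (z=hλ):
  y_{n+1} = y_n + z·[2/3·y_n + 1/3·y_{n+1}] ⇒ (1 − 1/3z)y_{n+1} = (1 + 2/3z)y_n
  Hence R(z) = (1 + 2/3z)/(1 − 1/3z).

Boundary: |R(x)|=1, x<0.
x=-1.44: |R|=0.0270
R=−1: 1+2/3x = −1+1/3x ⇒ -1/3x=2 ⇒ x=2/(-1/3)=-6.0000
Confirm numerically:
  x=-5.563: |R|=0.94897 <1
  x=-3.276: |R|=0.56597 <1
  x=-2.487: |R|=0.35976 <1
  x=-6.300: |R|=1.03226 >1
  x=-6.078: |R|=1.00859 >1
Interval (-6.0000, 0).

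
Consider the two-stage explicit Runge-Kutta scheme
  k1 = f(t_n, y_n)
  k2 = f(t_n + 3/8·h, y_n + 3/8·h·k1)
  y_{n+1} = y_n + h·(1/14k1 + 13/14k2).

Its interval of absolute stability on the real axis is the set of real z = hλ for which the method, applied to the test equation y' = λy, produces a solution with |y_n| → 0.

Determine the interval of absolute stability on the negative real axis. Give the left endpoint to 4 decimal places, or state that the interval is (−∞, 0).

z∈(-2.8718,0).

With y'=λy (z=hλ):
  k1=λy_n ⇒ h·k1=z·y_n;  k2=λ(1+3/8z)y_n ⇒ h·k2=z(1+3/8z)y_n
  y_{n+1}/y_n = 1 + 1/14z + 13/14z(1+3/8z) = 1 + z + 39/112z²
  so R(z) = 1 + z + 39/112z².

Need |R(x)|<1, x<0.
x=-0.84: |R|=0.4057
R=1: x+39/112x²=0 ⇒ x=−112/39=-2.8718; min R=1−1/(4·39/112)=0.2821>−1
Confirm numerically:
  x=-2.566: |R|=0.72677 <1
  x=-1.431: |R|=0.28206 <1
  x=-1.340: |R|=0.28525 <1
  x=-3.358: |R|=1.56852 >1
  x=-2.984: |R|=1.11659 >1
So |R|<1 on (-2.8718, 0).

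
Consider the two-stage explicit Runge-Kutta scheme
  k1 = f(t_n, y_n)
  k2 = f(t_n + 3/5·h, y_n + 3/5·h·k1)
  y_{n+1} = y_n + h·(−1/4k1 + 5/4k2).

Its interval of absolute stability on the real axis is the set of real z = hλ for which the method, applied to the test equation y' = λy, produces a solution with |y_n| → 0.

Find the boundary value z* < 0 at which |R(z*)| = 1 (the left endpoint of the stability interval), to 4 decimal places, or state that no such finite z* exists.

With y'=λy (z=hλ):
  k1=λy_n ⇒ h·k1=z·y_n;  k2=λ(1+3/5z)y_n ⇒ h·k2=z(1+3/5z)y_n
  y_{n+1}/y_n = 1 − 1/4z + 5/4z(1+3/5z) = 1 + z + 3/4z²
  ⇒ R(z) = 1 + z + 3/4z².

Need |R(x)|<1, x<0.
x=-0.67: |R|=0.6667
R=1: x+3/4x²=0 ⇒ x=−4/3=-1.3333; min R=1−1/(4·3/4)=0.6667>−1
Confirm numerically:
  x=-1.017: |R|=0.75872 <1
  x=-0.771: |R|=0.67483 <1
  x=-0.567: |R|=0.67412 <1
  x=-0.557: |R|=0.67569 <1
  x=-1.674: |R|=1.42771 >1
  x=-1.450: |R|=1.12687 >1
So |R|<1 on (-1.3333, 0).

z* = -1.3333.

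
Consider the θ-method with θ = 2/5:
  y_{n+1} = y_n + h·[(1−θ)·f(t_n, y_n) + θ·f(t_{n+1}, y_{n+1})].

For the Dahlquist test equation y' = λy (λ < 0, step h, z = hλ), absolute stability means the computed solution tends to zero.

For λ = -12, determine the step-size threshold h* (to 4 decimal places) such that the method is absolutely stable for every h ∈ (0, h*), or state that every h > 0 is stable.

With y'=λy (z=hλ):
  y_{n+1} = y_n + z·[3/5·y_n + 2/5·y_{n+1}] ⇒ (1 − 2/5z)y_{n+1} = (1 + 3/5z)y_n
  Hence R(z) = (1 + 3/5z)/(1 − 2/5z).

Need |R(x)|<1, x<0.
x=-0.42: |R|=0.6404
R=−1: 1+3/5x = −1+2/5x ⇒ -1/5x=2 ⇒ x=2/(-1/5)=-10.0000
Confirm numerically:
  x=-9.760: |R|=0.99021 <1
  x=-5.585: |R|=0.72696 <1
  x=-5.122: |R|=0.68001 <1
  x=-4.481: |R|=0.60471 <1
  x=-10.174: |R|=1.00686 >1
  x=-10.084: |R|=1.00334 >1
Interval (-10.0000, 0).

(-10.0000,0); λ=-12 ⇒ h* = (10)/12 = 0.8333.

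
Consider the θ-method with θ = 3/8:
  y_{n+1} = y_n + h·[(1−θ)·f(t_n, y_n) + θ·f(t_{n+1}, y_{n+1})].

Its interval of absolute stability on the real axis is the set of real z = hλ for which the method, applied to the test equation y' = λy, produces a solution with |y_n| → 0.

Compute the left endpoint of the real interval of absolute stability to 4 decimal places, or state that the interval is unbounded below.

z* = -8.0000.

Test eqn y'=λy, z=hλ:
  y_{n+1} = y_n + z·[5/8·y_n + 3/8·y_{n+1}] ⇒ (1 − 3/8z)y_{n+1} = (1 + 5/8z)y_n
  so R(z) = (1 + 5/8z)/(1 − 3/8z).

Solve |R(x)|<1 on ℝ⁻.
x=-1.04: |R|=0.2518
R=−1: 1+5/8x = −1+3/8x ⇒ -1/4x=2 ⇒ x=2/(-1/4)=-8.0000
Confirm numerically:
  x=-7.636: |R|=0.97645 <1
  x=-7.463: |R|=0.96466 <1
  x=-4.811: |R|=0.71569 <1
  x=-3.305: |R|=0.47586 <1
  x=-8.244: |R|=1.01491 >1
  x=-8.082: |R|=1.00509 >1
Interval (-8.0000, 0).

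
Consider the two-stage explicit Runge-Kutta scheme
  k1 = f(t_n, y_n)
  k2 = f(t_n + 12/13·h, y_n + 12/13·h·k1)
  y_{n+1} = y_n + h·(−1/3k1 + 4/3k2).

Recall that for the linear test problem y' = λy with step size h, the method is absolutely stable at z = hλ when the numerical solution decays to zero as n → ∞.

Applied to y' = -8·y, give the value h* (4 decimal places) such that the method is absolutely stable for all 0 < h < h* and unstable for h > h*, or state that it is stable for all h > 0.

With y'=λy (z=hλ):
  k1=λy_n ⇒ h·k1=z·y_n;  k2=λ(1+12/13z)y_n ⇒ h·k2=z(1+12/13z)y_n
  y_{n+1}/y_n = 1 − 1/3z + 4/3z(1+12/13z) = 1 + z + 16/13z²
  ⇒ R(z) = 1 + z + 16/13z².

Need |R(x)|<1, x<0.
x=-0.54: |R|=0.8189
R=1: x+16/13x²=0 ⇒ x=−13/16=-0.8125; min R=1−1/(4·16/13)=0.7969>−1
Confirm numerically:
  x=-0.707: |R|=0.90820 <1
  x=-0.524: |R|=0.81394 <1
  x=-0.446: |R|=0.79882 <1
  x=-0.395: |R|=0.79703 <1
  x=-1.401: |R|=2.01476 >1
  x=-1.132: |R|=1.44514 >1
Stable set (-0.8125, 0).

(-0.8125,0); λ=-8 ⇒ h* = (13/16)/8 = 0.1016.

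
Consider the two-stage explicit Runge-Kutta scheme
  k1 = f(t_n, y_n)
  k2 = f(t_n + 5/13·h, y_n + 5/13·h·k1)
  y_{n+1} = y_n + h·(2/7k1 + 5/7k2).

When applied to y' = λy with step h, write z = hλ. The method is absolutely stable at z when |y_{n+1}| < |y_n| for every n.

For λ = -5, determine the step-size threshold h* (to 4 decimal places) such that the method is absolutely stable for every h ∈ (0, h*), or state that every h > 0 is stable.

(-3.6400,0); λ=-5 ⇒ h* = (91/25)/5 = 0.7280.

On y'=λy, z=hλ:
  k1=λy_n ⇒ h·k1=z·y_n;  k2=λ(1+5/13z)y_n ⇒ h·k2=z(1+5/13z)y_n
  y_{n+1}/y_n = 1 + 2/7z + 5/7z(1+5/13z) = 1 + z + 25/91z²
  ⇒ R(z) = 1 + z + 25/91z².

Solve |R(x)|<1 on ℝ⁻.
x=-1.47: |R|=0.1237
R=1: x+25/91x²=0 ⇒ x=−91/25=-3.6400; min R=1−1/(4·25/91)=0.0900>−1
Confirm numerically:
  x=-2.844: |R|=0.37807 <1
  x=-2.615: |R|=0.26363 <1
  x=-2.263: |R|=0.14391 <1
  x=-1.809: |R|=0.09003 <1
  x=-4.169: |R|=1.60588 >1
  x=-3.865: |R|=1.23891 >1
  x=-3.845: |R|=1.21655 >1
Stable set (-3.6400, 0).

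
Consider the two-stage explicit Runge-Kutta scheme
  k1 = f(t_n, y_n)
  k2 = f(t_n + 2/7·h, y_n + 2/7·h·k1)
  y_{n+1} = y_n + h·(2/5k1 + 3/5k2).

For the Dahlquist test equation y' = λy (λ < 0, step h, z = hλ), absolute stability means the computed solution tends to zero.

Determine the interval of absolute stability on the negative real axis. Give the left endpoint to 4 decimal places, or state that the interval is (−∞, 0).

(-5.8333, 0).

Test eqn y'=λy, z=hλ:
  k1=λy_n ⇒ h·k1=z·y_n;  k2=λ(1+2/7z)y_n ⇒ h·k2=z(1+2/7z)y_n
  y_{n+1}/y_n = 1 + 2/5z + 3/5z(1+2/7z) = 1 + z + 6/35z²
  Hence R(z) = 1 + z + 6/35z².

Find x<0 with |R(x)|<1.
x=-1.71: |R|=0.2087
R=1: x+6/35x²=0 ⇒ x=−35/6=-5.8333; min R=1−1/(4·6/35)=-0.4583>−1
Confirm numerically:
  x=-5.468: |R|=0.65755 <1
  x=-5.319: |R|=0.53102 <1
  x=-3.133: |R|=0.45031 <1
  x=-6.249: |R|=1.44529 >1
  x=-5.892: |R|=1.05926 >1
Interval (-5.8333, 0).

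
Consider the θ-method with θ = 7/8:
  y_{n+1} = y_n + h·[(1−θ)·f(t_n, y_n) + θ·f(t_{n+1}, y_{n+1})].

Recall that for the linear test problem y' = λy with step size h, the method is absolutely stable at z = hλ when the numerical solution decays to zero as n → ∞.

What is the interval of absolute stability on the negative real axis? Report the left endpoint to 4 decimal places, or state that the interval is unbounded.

On y'=λy, z=hλ:
  y_{n+1} = y_n + z·[1/8·y_n + 7/8·y_{n+1}] ⇒ (1 − 7/8z)y_{n+1} = (1 + 1/8z)y_n
  R(z) = (1 + 1/8z)/(1 − 7/8z).

Boundary: |R(x)|=1, x<0.
x=-0.56: |R|=0.6242
x=-2: |R|=0.2727
x=-10: |R|=0.0256
x=-100: |R|=0.1299
θ=7/8≥1/2 ⇒ |1+1/8x|<|1−7/8x| ∀x<0 ⇒ unbounded interval.

interval (−∞, 0).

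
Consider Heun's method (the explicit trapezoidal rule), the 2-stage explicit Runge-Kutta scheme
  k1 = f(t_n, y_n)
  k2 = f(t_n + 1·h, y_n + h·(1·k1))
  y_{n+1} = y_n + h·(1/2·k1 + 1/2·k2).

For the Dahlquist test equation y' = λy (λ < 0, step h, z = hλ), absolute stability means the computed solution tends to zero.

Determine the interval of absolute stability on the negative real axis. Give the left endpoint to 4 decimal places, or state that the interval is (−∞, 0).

z∈(-2.0000,0).

Test eqn y'=λy, z=hλ:
  order 2, 2-stage ⇒ R(z)=1+z+z^2/2
  (e.g. R(-0.49)=0.63005, |R|=0.63005)

Boundary: |R(x)|=1, x<0.
x=-0.49: |R|=0.6300
|R(-1.69)|=0.7380 |R(-1.63)|=0.6985 |R(-0.55)|=0.6013
Bisect:
  x_lo=-2.7338 |R|=2.0031  x_hi=-0.1174 |R|=0.8895
  mid=-1.42561 |R|=0.59057 →hi
  mid=-2.07972 |R|=1.08290 →lo
  mid=-1.75267 |R|=0.78325 →hi
  mid=-1.91620 |R|=0.91971 →hi
  mid=-1.99796 |R|=0.99796 →hi
  mid=-2.03884 |R|=1.03960 →lo
  mid=-2.01840 |R|=1.01857 →lo
  ...
  [-2.00004,-1.99988] ⇒ x*=-2.0000
So |R|<1 on (-2.0000, 0).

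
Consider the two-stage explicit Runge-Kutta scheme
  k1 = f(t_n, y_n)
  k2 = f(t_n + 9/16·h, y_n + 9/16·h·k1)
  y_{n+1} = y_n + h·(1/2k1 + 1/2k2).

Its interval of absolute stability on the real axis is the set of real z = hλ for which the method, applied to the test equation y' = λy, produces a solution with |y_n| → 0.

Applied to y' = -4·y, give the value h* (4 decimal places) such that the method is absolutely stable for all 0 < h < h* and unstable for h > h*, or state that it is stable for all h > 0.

(-3.5556,0); λ=-4 ⇒ h* = (32/9)/4 = 0.8889.

Test eqn y'=λy, z=hλ:
  k1=λy_n ⇒ h·k1=z·y_n;  k2=λ(1+9/16z)y_n ⇒ h·k2=z(1+9/16z)y_n
  y_{n+1}/y_n = 1 + 1/2z + 1/2z(1+9/16z) = 1 + z + 9/32z²
  R(z) = 1 + z + 9/32z².

Need |R(x)|<1, x<0.
x=-0.82: |R|=0.3691
R=1: x+9/32x²=0 ⇒ x=−32/9=-3.5556; min R=1−1/(4·9/32)=0.1111>−1
Confirm numerically:
  x=-2.725: |R|=0.36346 <1
  x=-2.335: |R|=0.19844 <1
  x=-2.088: |R|=0.13818 <1
  x=-4.129: |R|=1.66593 >1
  x=-3.648: |R|=1.09485 >1
So |R|<1 on (-3.5556, 0).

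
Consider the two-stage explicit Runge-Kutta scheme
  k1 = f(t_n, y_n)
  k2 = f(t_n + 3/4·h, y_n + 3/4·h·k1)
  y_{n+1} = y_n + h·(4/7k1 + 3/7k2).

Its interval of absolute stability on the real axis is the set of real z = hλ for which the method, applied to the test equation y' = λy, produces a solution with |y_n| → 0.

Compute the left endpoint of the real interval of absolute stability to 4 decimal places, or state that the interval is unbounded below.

On y'=λy, z=hλ:
  k1=λy_n ⇒ h·k1=z·y_n;  k2=λ(1+3/4z)y_n ⇒ h·k2=z(1+3/4z)y_n
  y_{n+1}/y_n = 1 + 4/7z + 3/7z(1+3/4z) = 1 + z + 9/28z²
  Hence R(z) = 1 + z + 9/28z².

Find x<0 with |R(x)|<1.
x=-0.47: |R|=0.6010
R=1: x+9/28x²=0 ⇒ x=−28/9=-3.1111; min R=1−1/(4·9/28)=0.2222>−1
Confirm numerically:
  x=-1.519: |R|=0.22265 <1
  x=-1.367: |R|=0.23365 <1
  x=-1.250: |R|=0.25223 <1
  x=-3.679: |R|=1.67155 >1
  x=-3.586: |R|=1.54738 >1
  x=-3.490: |R|=1.42503 >1
Interval (-3.1111, 0).

left endpoint -3.1111.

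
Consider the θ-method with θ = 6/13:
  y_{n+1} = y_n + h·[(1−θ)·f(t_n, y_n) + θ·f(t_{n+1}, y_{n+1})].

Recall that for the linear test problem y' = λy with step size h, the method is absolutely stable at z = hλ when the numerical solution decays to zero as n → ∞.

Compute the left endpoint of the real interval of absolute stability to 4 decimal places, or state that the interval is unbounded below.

On y'=λy, z=hλ:
  y_{n+1} = y_n + z·[7/13·y_n + 6/13·y_{n+1}] ⇒ (1 − 6/13z)y_{n+1} = (1 + 7/13z)y_n
  R(z) = (1 + 7/13z)/(1 − 6/13z).

Find x<0 with |R(x)|<1.
x=-1.3: |R|=0.1875
R=−1: 1+7/13x = −1+6/13x ⇒ -1/13x=2 ⇒ x=2/(-1/13)=-26.0000
Confirm numerically:
  x=-22.243: |R|=0.97435 <1
  x=-14.641: |R|=0.88736 <1
  x=-13.306: |R|=0.86326 <1
  x=-26.593: |R|=1.00344 >1
  x=-26.343: |R|=1.00201 >1
  x=-26.207: |R|=1.00122 >1
So |R|<1 on (-26.0000, 0).

z* = -26.0000.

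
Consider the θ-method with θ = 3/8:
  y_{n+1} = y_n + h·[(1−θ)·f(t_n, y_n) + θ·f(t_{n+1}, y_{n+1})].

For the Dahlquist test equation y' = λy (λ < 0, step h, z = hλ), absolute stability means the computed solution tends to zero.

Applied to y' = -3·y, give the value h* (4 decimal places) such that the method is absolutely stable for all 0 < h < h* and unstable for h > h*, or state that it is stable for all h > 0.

Set f=λy, z=hλ:
  y_{n+1} = y_n + z·[5/8·y_n + 3/8·y_{n+1}] ⇒ (1 − 3/8z)y_{n+1} = (1 + 5/8z)y_n
  R(z) = (1 + 5/8z)/(1 − 3/8z).

Boundary: |R(x)|=1, x<0.
x=-1.69: |R|=0.0344
R=−1: 1+5/8x = −1+3/8x ⇒ -1/4x=2 ⇒ x=2/(-1/4)=-8.0000
Confirm numerically:
  x=-6.214: |R|=0.86593 <1
  x=-5.997: |R|=0.84587 <1
  x=-3.499: |R|=0.51333 <1
  x=-8.345: |R|=1.02089 >1
  x=-8.278: |R|=1.01693 >1
So |R|<1 on (-8.0000, 0).

(-8.0000,0); λ=-3 ⇒ h* = (8)/3 = 2.6667.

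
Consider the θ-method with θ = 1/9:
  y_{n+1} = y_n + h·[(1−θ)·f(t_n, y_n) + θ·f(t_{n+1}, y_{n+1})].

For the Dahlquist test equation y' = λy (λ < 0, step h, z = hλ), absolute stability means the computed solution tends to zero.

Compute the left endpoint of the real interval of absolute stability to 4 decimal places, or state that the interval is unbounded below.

z* = -2.5714.

On y'=λy, z=hλ:
  y_{n+1} = y_n + z·[8/9·y_n + 1/9·y_{n+1}] ⇒ (1 − 1/9z)y_{n+1} = (1 + 8/9z)y_n
  Hence R(z) = (1 + 8/9z)/(1 − 1/9z).

Boundary: |R(x)|=1, x<0.
x=-1.79: |R|=0.4930
R=−1: 1+8/9x = −1+1/9x ⇒ -7/9x=2 ⇒ x=2/(-7/9)=-2.5714
Confirm numerically:
  x=-2.415: |R|=0.90407 <1
  x=-1.547: |R|=0.32009 <1
  x=-1.457: |R|=0.25399 <1
  x=-3.125: |R|=1.31959 >1
  x=-2.856: |R|=1.16802 >1
So |R|<1 on (-2.5714, 0).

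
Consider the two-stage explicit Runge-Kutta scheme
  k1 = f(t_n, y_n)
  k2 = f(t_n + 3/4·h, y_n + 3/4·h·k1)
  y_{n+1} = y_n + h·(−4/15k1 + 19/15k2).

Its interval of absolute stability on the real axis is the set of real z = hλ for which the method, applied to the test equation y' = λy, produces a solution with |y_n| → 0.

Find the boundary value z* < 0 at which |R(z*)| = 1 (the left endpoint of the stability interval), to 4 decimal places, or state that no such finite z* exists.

Set f=λy, z=hλ:
  k1=λy_n ⇒ h·k1=z·y_n;  k2=λ(1+3/4z)y_n ⇒ h·k2=z(1+3/4z)y_n
  y_{n+1}/y_n = 1 − 4/15z + 19/15z(1+3/4z) = 1 + z + 19/20z²
  Hence R(z) = 1 + z + 19/20z².

Solve |R(x)|<1 on ℝ⁻.
x=-0.59: |R|=0.7407
R=1: x+19/20x²=0 ⇒ x=−20/19=-1.0526; min R=1−1/(4·19/20)=0.7368>−1
Confirm numerically:
  x=-0.894: |R|=0.86527 <1
  x=-0.774: |R|=0.79512 <1
  x=-0.706: |R|=0.76751 <1
  x=-0.460: |R|=0.74102 <1
  x=-1.539: |R|=1.71109 >1
  x=-1.479: |R|=1.59907 >1
  x=-1.097: |R|=1.04624 >1
Interval (-1.0526, 0).

z* = -1.0526.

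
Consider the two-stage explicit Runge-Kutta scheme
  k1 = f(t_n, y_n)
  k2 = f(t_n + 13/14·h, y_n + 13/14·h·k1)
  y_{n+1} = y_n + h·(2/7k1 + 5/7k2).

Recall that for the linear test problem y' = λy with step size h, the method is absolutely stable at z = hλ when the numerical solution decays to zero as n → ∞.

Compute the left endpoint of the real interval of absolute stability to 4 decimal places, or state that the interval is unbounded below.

Set f=λy, z=hλ:
  k1=λy_n ⇒ h·k1=z·y_n;  k2=λ(1+13/14z)y_n ⇒ h·k2=z(1+13/14z)y_n
  y_{n+1}/y_n = 1 + 2/7z + 5/7z(1+13/14z) = 1 + z + 65/98z²
  Hence R(z) = 1 + z + 65/98z².

Need |R(x)|<1, x<0.
x=-1.25: |R|=0.7864
R=1: x+65/98x²=0 ⇒ x=−98/65=-1.5077; min R=1−1/(4·65/98)=0.6231>−1
Confirm numerically:
  x=-1.023: |R|=0.67113 <1
  x=-0.983: |R|=0.65791 <1
  x=-0.849: |R|=0.62908 <1
  x=-2.089: |R|=1.80544 >1
  x=-2.074: |R|=1.77902 >1
  x=-1.966: |R|=1.59762 >1
So |R|<1 on (-1.5077, 0).

left endpoint -1.5077.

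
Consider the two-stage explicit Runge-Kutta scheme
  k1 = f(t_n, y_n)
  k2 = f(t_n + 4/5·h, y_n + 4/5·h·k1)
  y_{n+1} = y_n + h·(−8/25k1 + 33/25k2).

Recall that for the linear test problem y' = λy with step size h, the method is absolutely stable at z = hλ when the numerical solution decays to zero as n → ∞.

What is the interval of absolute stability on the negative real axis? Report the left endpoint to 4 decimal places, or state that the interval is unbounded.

(-0.9470, 0).

Test eqn y'=λy, z=hλ:
  k1=λy_n ⇒ h·k1=z·y_n;  k2=λ(1+4/5z)y_n ⇒ h·k2=z(1+4/5z)y_n
  y_{n+1}/y_n = 1 − 8/25z + 33/25z(1+4/5z) = 1 + z + 132/125z²
  R(z) = 1 + z + 132/125z².

Find x<0 with |R(x)|<1.
x=-0.47: |R|=0.7633
R=1: x+132/125x²=0 ⇒ x=−125/132=-0.9470; min R=1−1/(4·132/125)=0.7633>−1
Confirm numerically:
  x=-0.858: |R|=0.91939 <1
  x=-0.765: |R|=0.85300 <1
  x=-0.552: |R|=0.76977 <1
  x=-0.446: |R|=0.76406 <1
  x=-1.468: |R|=1.80771 >1
  x=-1.371: |R|=1.61390 >1
  x=-1.135: |R|=1.22537 >1
Stable set (-0.9470, 0).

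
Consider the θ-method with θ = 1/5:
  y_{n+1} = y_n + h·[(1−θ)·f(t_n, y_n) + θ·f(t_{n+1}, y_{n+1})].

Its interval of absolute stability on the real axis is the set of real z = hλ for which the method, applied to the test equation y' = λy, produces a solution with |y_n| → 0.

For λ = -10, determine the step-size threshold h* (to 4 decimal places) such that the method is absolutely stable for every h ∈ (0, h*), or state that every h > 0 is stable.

Test eqn y'=λy, z=hλ:
  y_{n+1} = y_n + z·[4/5·y_n + 1/5·y_{n+1}] ⇒ (1 − 1/5z)y_{n+1} = (1 + 4/5z)y_n
  so R(z) = (1 + 4/5z)/(1 − 1/5z).

Boundary: |R(x)|=1, x<0.
x=-1.45: |R|=0.1240
R=−1: 1+4/5x = −1+1/5x ⇒ -3/5x=2 ⇒ x=2/(-3/5)=-3.3333
Confirm numerically:
  x=-2.874: |R|=0.82499 <1
  x=-2.714: |R|=0.75914 <1
  x=-2.293: |R|=0.57206 <1
  x=-1.402: |R|=0.09497 <1
  x=-3.837: |R|=1.17099 >1
  x=-3.409: |R|=1.02699 >1
Stable set (-3.3333, 0).

(-3.3333,0); λ=-10 ⇒ h* = (10/3)/10 = 0.3333.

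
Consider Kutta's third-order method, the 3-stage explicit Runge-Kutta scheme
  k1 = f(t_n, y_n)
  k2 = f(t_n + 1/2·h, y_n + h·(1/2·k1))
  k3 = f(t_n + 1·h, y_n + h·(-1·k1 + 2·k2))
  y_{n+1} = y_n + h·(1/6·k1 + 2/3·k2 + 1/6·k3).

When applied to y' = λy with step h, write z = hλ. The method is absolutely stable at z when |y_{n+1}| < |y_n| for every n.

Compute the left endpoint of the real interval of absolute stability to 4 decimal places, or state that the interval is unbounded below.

left endpoint -2.5127.

Test eqn y'=λy, z=hλ:
  order 3, 3-stage ⇒ R(z)=1+z+z^2/2+z^3/6
  (e.g. R(-0.88)=0.39362, |R|=0.39362)

Boundary: |R(x)|=1, x<0.
x=-0.88: |R|=0.3936
|R(-1.63)|=0.0233 |R(-1.16)|=0.2527 |R(-1.11)|=0.2781
Bisect:
  x_lo=-3.2952 |R|=2.8293  x_hi=-0.0636 |R|=0.9384
  mid=-1.67936 |R|=0.05861 →hi
  mid=-2.48726 |R|=0.95859 →hi
  mid=-2.89121 |R|=1.73965 →lo
  mid=-2.68924 |R|=1.31466 →lo
  mid=-2.58825 |R|=1.12853 →lo
  mid=-2.53775 |R|=1.04160 →lo
  mid=-2.51251 |R|=0.99961 →hi
  ...
  [-2.51290,-2.51271] ⇒ x*=-2.5127
Interval (-2.5127, 0).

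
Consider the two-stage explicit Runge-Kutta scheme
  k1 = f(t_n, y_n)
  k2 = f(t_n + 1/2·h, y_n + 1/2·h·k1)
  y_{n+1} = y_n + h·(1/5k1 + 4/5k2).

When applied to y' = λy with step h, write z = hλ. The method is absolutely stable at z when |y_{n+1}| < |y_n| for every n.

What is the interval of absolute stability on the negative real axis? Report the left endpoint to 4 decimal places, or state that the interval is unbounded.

Test eqn y'=λy, z=hλ:
  k1=λy_n ⇒ h·k1=z·y_n;  k2=λ(1+1/2z)y_n ⇒ h·k2=z(1+1/2z)y_n
  y_{n+1}/y_n = 1 + 1/5z + 4/5z(1+1/2z) = 1 + z + 2/5z²
  R(z) = 1 + z + 2/5z².

Need |R(x)|<1, x<0.
x=-1.72: |R|=0.4634
R=1: x+2/5x²=0 ⇒ x=−5/2=-2.5000; min R=1−1/(4·2/5)=0.3750>−1
Confirm numerically:
  x=-2.230: |R|=0.75916 <1
  x=-1.872: |R|=0.52975 <1
  x=-1.347: |R|=0.37876 <1
  x=-3.029: |R|=1.64094 >1
  x=-2.712: |R|=1.22998 >1
  x=-2.692: |R|=1.20675 >1
Interval (-2.5000, 0).

z∈(-2.5000,0).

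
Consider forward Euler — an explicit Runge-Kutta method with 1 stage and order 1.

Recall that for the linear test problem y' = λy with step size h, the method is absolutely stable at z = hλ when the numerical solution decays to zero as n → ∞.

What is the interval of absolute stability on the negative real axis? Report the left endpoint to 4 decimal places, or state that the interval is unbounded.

With y'=λy (z=hλ):
  order 1, 1-stage ⇒ R(z)=1+z
  (e.g. R(-1.28)=-0.28000, |R|=0.28000)

Boundary: |R(x)|=1, x<0.
x=-1.28: |R|=0.2800
|R(-1.67)|=0.6700 |R(-1.12)|=0.1200 |R(-0.88)|=0.1200
Bisect:
  x_lo=-2.6385 |R|=1.6385  x_hi=-0.3224 |R|=0.6776
  mid=-1.48047 |R|=0.48047 →hi
  mid=-2.05950 |R|=1.05950 →lo
  mid=-1.76999 |R|=0.76999 →hi
  mid=-1.91474 |R|=0.91474 →hi
  mid=-1.98712 |R|=0.98712 →hi
  mid=-2.02331 |R|=1.02331 →lo
  mid=-2.00522 |R|=1.00522 →lo
  ...
  [-2.00013,-1.99999] ⇒ x*=-2.0000
Stable set (-2.0000, 0).

(-2.0000, 0).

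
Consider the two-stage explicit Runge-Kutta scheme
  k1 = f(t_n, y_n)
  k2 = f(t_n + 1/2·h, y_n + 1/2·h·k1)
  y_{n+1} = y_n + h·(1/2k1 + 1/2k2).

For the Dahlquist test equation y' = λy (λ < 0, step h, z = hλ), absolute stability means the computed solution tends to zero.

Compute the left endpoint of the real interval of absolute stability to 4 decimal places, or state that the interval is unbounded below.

On y'=λy, z=hλ:
  k1=λy_n ⇒ h·k1=z·y_n;  k2=λ(1+1/2z)y_n ⇒ h·k2=z(1+1/2z)y_n
  y_{n+1}/y_n = 1 + 1/2z + 1/2z(1+1/2z) = 1 + z + 1/4z²
  Hence R(z) = 1 + z + 1/4z².

Solve |R(x)|<1 on ℝ⁻.
x=-0.94: |R|=0.2809
R=1: x+1/4x²=0 ⇒ x=−4=-4.0000; min R=1−1/(4·1/4)=0.0000>−1
Confirm numerically:
  x=-3.674: |R|=0.70057 <1
  x=-2.894: |R|=0.19981 <1
  x=-2.656: |R|=0.10758 <1
  x=-2.631: |R|=0.09954 <1
  x=-4.528: |R|=1.59770 >1
  x=-4.274: |R|=1.29277 >1
Interval (-4.0000, 0).

left endpoint -4.0000.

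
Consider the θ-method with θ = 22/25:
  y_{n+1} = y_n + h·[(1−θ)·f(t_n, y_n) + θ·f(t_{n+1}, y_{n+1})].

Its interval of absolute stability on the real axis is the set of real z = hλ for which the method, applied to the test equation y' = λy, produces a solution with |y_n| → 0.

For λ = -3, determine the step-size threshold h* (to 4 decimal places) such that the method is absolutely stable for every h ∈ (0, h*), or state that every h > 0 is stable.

(−∞, 0) — no finite endpoint. Any h>0 works for λ=-3.

On y'=λy, z=hλ:
  y_{n+1} = y_n + z·[3/25·y_n + 22/25·y_{n+1}] ⇒ (1 − 22/25z)y_{n+1} = (1 + 3/25z)y_n
  Hence R(z) = (1 + 3/25z)/(1 − 22/25z).

Boundary: |R(x)|=1, x<0.
x=-1.73: |R|=0.3141
x=-2: |R|=0.2754
x=-10: |R|=0.0204
x=-100: |R|=0.1236
θ=22/25≥1/2 ⇒ |1+3/25x|<|1−22/25x| ∀x<0 ⇒ interval (−∞,0).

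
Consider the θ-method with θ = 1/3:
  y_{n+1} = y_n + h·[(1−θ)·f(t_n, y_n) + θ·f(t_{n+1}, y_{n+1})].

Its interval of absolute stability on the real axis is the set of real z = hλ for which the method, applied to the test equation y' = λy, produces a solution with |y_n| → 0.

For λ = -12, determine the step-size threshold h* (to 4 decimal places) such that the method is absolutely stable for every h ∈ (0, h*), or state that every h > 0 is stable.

On y'=λy, z=hλ:
  y_{n+1} = y_n + z·[2/3·y_n + 1/3·y_{n+1}] ⇒ (1 − 1/3z)y_{n+1} = (1 + 2/3z)y_n
  ⇒ R(z) = (1 + 2/3z)/(1 − 1/3z).

Find x<0 with |R(x)|<1.
x=-1.63: |R|=0.0562
R=−1: 1+2/3x = −1+1/3x ⇒ -1/3x=2 ⇒ x=2/(-1/3)=-6.0000
Confirm numerically:
  x=-5.594: |R|=0.95276 <1
  x=-3.599: |R|=0.63616 <1
  x=-3.074: |R|=0.51827 <1
  x=-2.498: |R|=0.36304 <1
  x=-6.545: |R|=1.05710 >1
  x=-6.440: |R|=1.04661 >1
Interval (-6.0000, 0).

(-6.0000,0); λ=-12 ⇒ h* = (6)/12 = 0.5000.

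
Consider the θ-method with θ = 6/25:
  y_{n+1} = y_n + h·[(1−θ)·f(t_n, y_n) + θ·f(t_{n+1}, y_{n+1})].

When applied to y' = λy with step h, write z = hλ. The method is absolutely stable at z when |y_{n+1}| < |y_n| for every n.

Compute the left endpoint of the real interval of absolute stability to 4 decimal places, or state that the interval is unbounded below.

Test eqn y'=λy, z=hλ:
  y_{n+1} = y_n + z·[19/25·y_n + 6/25·y_{n+1}] ⇒ (1 − 6/25z)y_{n+1} = (1 + 19/25z)y_n
  R(z) = (1 + 19/25z)/(1 − 6/25z).

Find x<0 with |R(x)|<1.
x=-1.77: |R|=0.2423
R=−1: 1+19/25x = −1+6/25x ⇒ -13/25x=2 ⇒ x=2/(-13/25)=-3.8462
Confirm numerically:
  x=-3.215: |R|=0.81474 <1
  x=-3.019: |R|=0.75059 <1
  x=-1.857: |R|=0.28452 <1
  x=-4.126: |R|=1.07312 >1
  x=-3.889: |R|=1.01152 >1
Interval (-3.8462, 0).

z* = -3.8462.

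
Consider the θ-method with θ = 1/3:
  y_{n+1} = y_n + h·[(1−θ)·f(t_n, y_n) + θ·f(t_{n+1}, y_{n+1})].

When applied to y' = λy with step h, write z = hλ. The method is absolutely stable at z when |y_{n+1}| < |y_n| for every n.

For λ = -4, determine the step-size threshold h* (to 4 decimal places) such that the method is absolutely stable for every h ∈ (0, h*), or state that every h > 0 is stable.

With y'=λy (z=hλ):
  y_{n+1} = y_n + z·[2/3·y_n + 1/3·y_{n+1}] ⇒ (1 − 1/3z)y_{n+1} = (1 + 2/3z)y_n
  Hence R(z) = (1 + 2/3z)/(1 − 1/3z).

Boundary: |R(x)|=1, x<0.
x=-1.36: |R|=0.0642
R=−1: 1+2/3x = −1+1/3x ⇒ -1/3x=2 ⇒ x=2/(-1/3)=-6.0000
Confirm numerically:
  x=-5.884: |R|=0.98694 <1
  x=-5.670: |R|=0.96194 <1
  x=-5.626: |R|=0.95664 <1
  x=-4.401: |R|=0.78395 <1
  x=-6.587: |R|=1.06123 >1
  x=-6.488: |R|=1.05143 >1
  x=-6.120: |R|=1.01316 >1
Interval (-6.0000, 0).

(-6.0000,0); λ=-4 ⇒ h* = (6)/4 = 1.5000.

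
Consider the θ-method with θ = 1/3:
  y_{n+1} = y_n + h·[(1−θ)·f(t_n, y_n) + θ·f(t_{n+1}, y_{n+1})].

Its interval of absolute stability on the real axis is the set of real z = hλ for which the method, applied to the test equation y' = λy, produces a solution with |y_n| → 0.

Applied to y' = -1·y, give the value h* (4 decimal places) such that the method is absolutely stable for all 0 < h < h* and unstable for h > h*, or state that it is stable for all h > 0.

On y'=λy, z=hλ:
  y_{n+1} = y_n + z·[2/3·y_n + 1/3·y_{n+1}] ⇒ (1 − 1/3z)y_{n+1} = (1 + 2/3z)y_n
  Hence R(z) = (1 + 2/3z)/(1 − 1/3z).

Find x<0 with |R(x)|<1.
x=-0.87: |R|=0.3256
R=−1: 1+2/3x = −1+1/3x ⇒ -1/3x=2 ⇒ x=2/(-1/3)=-6.0000
Confirm numerically:
  x=-3.738: |R|=0.66429 <1
  x=-3.408: |R|=0.59551 <1
  x=-2.539: |R|=0.37516 <1
  x=-6.599: |R|=1.06240 >1
  x=-6.413: |R|=1.04388 >1
  x=-6.409: |R|=1.04347 >1
Stable set (-6.0000, 0).

(-6.0000,0); λ=-1 ⇒ h* = (6)/1 = 6.0000.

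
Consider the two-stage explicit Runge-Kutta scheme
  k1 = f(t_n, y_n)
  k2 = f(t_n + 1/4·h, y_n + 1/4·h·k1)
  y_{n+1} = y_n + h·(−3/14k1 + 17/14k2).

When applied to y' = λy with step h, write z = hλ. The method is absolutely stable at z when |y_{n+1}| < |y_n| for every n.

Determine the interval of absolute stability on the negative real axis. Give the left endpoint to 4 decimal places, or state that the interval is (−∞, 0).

On y'=λy, z=hλ:
  k1=λy_n ⇒ h·k1=z·y_n;  k2=λ(1+1/4z)y_n ⇒ h·k2=z(1+1/4z)y_n
  y_{n+1}/y_n = 1 − 3/14z + 17/14z(1+1/4z) = 1 + z + 17/56z²
  Hence R(z) = 1 + z + 17/56z².

Boundary: |R(x)|=1, x<0.
x=-1.65: |R|=0.1765
R=1: x+17/56x²=0 ⇒ x=−56/17=-3.2941; min R=1−1/(4·17/56)=0.1765>−1
Confirm numerically:
  x=-2.830: |R|=0.60127 <1
  x=-2.458: |R|=0.37611 <1
  x=-2.305: |R|=0.30788 <1
  x=-3.865: |R|=1.66982 >1
  x=-3.422: |R|=1.13285 >1
  x=-3.405: |R|=1.11461 >1
So |R|<1 on (-3.2941, 0).

(-3.2941, 0).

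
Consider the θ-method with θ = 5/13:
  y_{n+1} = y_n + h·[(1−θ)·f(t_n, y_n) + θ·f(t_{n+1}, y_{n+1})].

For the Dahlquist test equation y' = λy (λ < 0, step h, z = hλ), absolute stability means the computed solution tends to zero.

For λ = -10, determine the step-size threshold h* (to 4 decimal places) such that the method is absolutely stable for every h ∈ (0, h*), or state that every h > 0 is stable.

(-8.6667,0); λ=-10 ⇒ h* = (26/3)/10 = 0.8667.

With y'=λy (z=hλ):
  y_{n+1} = y_n + z·[8/13·y_n + 5/13·y_{n+1}] ⇒ (1 − 5/13z)y_{n+1} = (1 + 8/13z)y_n
  so R(z) = (1 + 8/13z)/(1 − 5/13z).

Need |R(x)|<1, x<0.
x=-1.36: |R|=0.1071
R=−1: 1+8/13x = −1+5/13x ⇒ -3/13x=2 ⇒ x=2/(-3/13)=-8.6667
Confirm numerically:
  x=-6.349: |R|=0.84461 <1
  x=-6.077: |R|=0.82093 <1
  x=-3.687: |R|=0.52477 <1
  x=-9.264: |R|=1.03021 >1
  x=-9.102: |R|=1.02232 >1
So |R|<1 on (-8.6667, 0).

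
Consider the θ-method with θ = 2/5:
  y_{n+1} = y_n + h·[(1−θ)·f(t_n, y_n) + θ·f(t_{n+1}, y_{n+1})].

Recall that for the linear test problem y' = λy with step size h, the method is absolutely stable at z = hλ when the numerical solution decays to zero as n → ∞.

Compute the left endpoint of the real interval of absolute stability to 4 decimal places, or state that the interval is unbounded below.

Set f=λy, z=hλ:
  y_{n+1} = y_n + z·[3/5·y_n + 2/5·y_{n+1}] ⇒ (1 − 2/5z)y_{n+1} = (1 + 3/5z)y_n
  so R(z) = (1 + 3/5z)/(1 − 2/5z).

Boundary: |R(x)|=1, x<0.
x=-1.69: |R|=0.0084
R=−1: 1+3/5x = −1+2/5x ⇒ -1/5x=2 ⇒ x=2/(-1/5)=-10.0000
Confirm numerically:
  x=-7.133: |R|=0.85119 <1
  x=-6.737: |R|=0.82337 <1
  x=-6.443: |R|=0.80113 <1
  x=-5.426: |R|=0.71146 <1
  x=-10.555: |R|=1.02126 >1
  x=-10.254: |R|=1.00996 >1
Interval (-10.0000, 0).

left endpoint -10.0000.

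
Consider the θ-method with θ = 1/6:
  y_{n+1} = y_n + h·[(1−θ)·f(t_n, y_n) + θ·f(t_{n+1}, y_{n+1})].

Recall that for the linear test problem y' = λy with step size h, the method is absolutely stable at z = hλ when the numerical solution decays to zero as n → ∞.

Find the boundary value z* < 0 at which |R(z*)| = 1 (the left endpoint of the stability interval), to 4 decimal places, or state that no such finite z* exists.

Set f=λy, z=hλ:
  y_{n+1} = y_n + z·[5/6·y_n + 1/6·y_{n+1}] ⇒ (1 − 1/6z)y_{n+1} = (1 + 5/6z)y_n
  Hence R(z) = (1 + 5/6z)/(1 − 1/6z).

Boundary: |R(x)|=1, x<0.
x=-1.2: |R|=0.0000
R=−1: 1+5/6x = −1+1/6x ⇒ -2/3x=2 ⇒ x=2/(-2/3)=-3.0000
Confirm numerically:
  x=-2.444: |R|=0.73662 <1
  x=-2.253: |R|=0.63795 <1
  x=-1.793: |R|=0.38047 <1
  x=-3.545: |R|=1.22839 >1
  x=-3.510: |R|=1.21451 >1
  x=-3.177: |R|=1.07715 >1
So |R|<1 on (-3.0000, 0).

left endpoint -3.0000.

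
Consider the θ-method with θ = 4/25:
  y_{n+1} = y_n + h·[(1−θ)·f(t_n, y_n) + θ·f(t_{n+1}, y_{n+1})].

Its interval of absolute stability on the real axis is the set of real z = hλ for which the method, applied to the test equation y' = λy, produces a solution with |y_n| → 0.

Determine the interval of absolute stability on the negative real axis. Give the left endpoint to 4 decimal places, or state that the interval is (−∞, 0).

On y'=λy, z=hλ:
  y_{n+1} = y_n + z·[21/25·y_n + 4/25·y_{n+1}] ⇒ (1 − 4/25z)y_{n+1} = (1 + 21/25z)y_n
  so R(z) = (1 + 21/25z)/(1 − 4/25z).

Need |R(x)|<1, x<0.
x=-1.36: |R|=0.1170
R=−1: 1+21/25x = −1+4/25x ⇒ -17/25x=2 ⇒ x=2/(-17/25)=-2.9412
Confirm numerically:
  x=-2.509: |R|=0.79030 <1
  x=-1.586: |R|=0.26499 <1
  x=-1.179: |R|=0.00811 <1
  x=-3.391: |R|=1.19829 >1
  x=-3.370: |R|=1.18945 >1
So |R|<1 on (-2.9412, 0).

(-2.9412, 0).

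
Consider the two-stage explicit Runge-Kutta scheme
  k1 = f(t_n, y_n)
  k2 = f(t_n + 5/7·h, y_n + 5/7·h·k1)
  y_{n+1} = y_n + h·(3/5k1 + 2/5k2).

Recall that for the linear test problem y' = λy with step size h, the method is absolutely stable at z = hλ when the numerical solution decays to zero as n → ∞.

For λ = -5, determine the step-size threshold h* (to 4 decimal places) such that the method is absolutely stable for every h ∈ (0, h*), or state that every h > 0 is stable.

(-3.5000,0); λ=-5 ⇒ h* = (7/2)/5 = 0.7000.

With y'=λy (z=hλ):
  k1=λy_n ⇒ h·k1=z·y_n;  k2=λ(1+5/7z)y_n ⇒ h·k2=z(1+5/7z)y_n
  y_{n+1}/y_n = 1 + 3/5z + 2/5z(1+5/7z) = 1 + z + 2/7z²
  R(z) = 1 + z + 2/7z².

Boundary: |R(x)|=1, x<0.
x=-0.61: |R|=0.4963
R=1: x+2/7x²=0 ⇒ x=−7/2=-3.5000; min R=1−1/(4·2/7)=0.1250>−1
Confirm numerically:
  x=-3.374: |R|=0.87854 <1
  x=-2.571: |R|=0.31758 <1
  x=-1.992: |R|=0.14173 <1
  x=-1.888: |R|=0.13044 <1
  x=-3.883: |R|=1.42491 >1
  x=-3.699: |R|=1.21031 >1
Stable set (-3.5000, 0).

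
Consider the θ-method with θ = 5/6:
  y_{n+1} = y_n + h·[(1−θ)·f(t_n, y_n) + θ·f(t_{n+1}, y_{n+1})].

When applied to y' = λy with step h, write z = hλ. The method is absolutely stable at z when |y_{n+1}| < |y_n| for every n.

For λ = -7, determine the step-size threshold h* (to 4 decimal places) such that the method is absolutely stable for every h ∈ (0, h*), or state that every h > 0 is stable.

(−∞, 0) — no finite endpoint. Any h>0 works for λ=-7.

Set f=λy, z=hλ:
  y_{n+1} = y_n + z·[1/6·y_n + 5/6·y_{n+1}] ⇒ (1 − 5/6z)y_{n+1} = (1 + 1/6z)y_n
  so R(z) = (1 + 1/6z)/(1 − 5/6z).

Boundary: |R(x)|=1, x<0.
x=-1.24: |R|=0.3902
x=-2: |R|=0.2500
x=-10: |R|=0.0714
x=-100: |R|=0.1858
θ=5/6≥1/2 ⇒ |1+1/6x|<|1−5/6x| ∀x<0 ⇒ interval (−∞,0).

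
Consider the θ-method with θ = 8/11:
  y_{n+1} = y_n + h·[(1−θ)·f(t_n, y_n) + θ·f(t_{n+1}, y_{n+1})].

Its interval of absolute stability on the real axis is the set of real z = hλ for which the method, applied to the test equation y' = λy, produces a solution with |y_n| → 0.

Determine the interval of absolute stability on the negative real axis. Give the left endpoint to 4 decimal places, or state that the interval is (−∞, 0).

interval (−∞, 0).

On y'=λy, z=hλ:
  y_{n+1} = y_n + z·[3/11·y_n + 8/11·y_{n+1}] ⇒ (1 − 8/11z)y_{n+1} = (1 + 3/11z)y_n
  Hence R(z) = (1 + 3/11z)/(1 − 8/11z).

Solve |R(x)|<1 on ℝ⁻.
x=-0.4: |R|=0.6901
x=-2: |R|=0.1852
x=-10: |R|=0.2088
x=-100: |R|=0.3564
θ=8/11≥1/2 ⇒ |1+3/11x|<|1−8/11x| ∀x<0 ⇒ interval (−∞,0).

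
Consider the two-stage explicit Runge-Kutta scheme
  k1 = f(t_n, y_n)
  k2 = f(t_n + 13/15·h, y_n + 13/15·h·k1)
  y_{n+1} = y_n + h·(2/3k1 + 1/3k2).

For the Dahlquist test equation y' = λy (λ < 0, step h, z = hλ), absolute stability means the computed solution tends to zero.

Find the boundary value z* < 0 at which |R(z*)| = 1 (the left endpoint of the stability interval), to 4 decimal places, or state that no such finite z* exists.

With y'=λy (z=hλ):
  k1=λy_n ⇒ h·k1=z·y_n;  k2=λ(1+13/15z)y_n ⇒ h·k2=z(1+13/15z)y_n
  y_{n+1}/y_n = 1 + 2/3z + 1/3z(1+13/15z) = 1 + z + 13/45z²
  Hence R(z) = 1 + z + 13/45z².

Boundary: |R(x)|=1, x<0.
x=-0.67: |R|=0.4597
R=1: x+13/45x²=0 ⇒ x=−45/13=-3.4615; min R=1−1/(4·13/45)=0.1346>−1
Confirm numerically:
  x=-3.238: |R|=0.79090 <1
  x=-2.481: |R|=0.29722 <1
  x=-2.030: |R|=0.16048 <1
  x=-1.449: |R|=0.15755 <1
  x=-3.704: |R|=1.25944 >1
  x=-3.687: |R|=1.24015 >1
So |R|<1 on (-3.4615, 0).

z* = -3.4615.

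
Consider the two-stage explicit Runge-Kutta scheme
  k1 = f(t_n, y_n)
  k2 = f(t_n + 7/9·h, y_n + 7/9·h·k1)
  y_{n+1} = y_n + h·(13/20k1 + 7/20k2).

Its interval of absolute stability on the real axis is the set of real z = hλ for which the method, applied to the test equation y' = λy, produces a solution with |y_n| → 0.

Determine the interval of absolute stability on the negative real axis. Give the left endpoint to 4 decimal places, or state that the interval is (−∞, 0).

On y'=λy, z=hλ:
  k1=λy_n ⇒ h·k1=z·y_n;  k2=λ(1+7/9z)y_n ⇒ h·k2=z(1+7/9z)y_n
  y_{n+1}/y_n = 1 + 13/20z + 7/20z(1+7/9z) = 1 + z + 49/180z²
  Hence R(z) = 1 + z + 49/180z².

Boundary: |R(x)|=1, x<0.
x=-1.29: |R|=0.1630
R=1: x+49/180x²=0 ⇒ x=−180/49=-3.6735; min R=1−1/(4·49/180)=0.0816>−1
Confirm numerically:
  x=-2.685: |R|=0.27751 <1
  x=-2.231: |R|=0.12395 <1
  x=-2.210: |R|=0.11956 <1
  x=-2.051: |R|=0.09413 <1
  x=-3.827: |R|=1.15995 >1
  x=-3.766: |R|=1.09486 >1
  x=-3.709: |R|=1.03587 >1
Stable set (-3.6735, 0).

(-3.6735, 0).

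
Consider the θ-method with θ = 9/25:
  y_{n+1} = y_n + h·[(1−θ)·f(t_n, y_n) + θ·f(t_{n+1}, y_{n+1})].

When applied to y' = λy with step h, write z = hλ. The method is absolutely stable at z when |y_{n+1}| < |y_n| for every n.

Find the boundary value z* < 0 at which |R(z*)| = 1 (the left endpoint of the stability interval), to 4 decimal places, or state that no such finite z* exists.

z* = -7.1429.

On y'=λy, z=hλ:
  y_{n+1} = y_n + z·[16/25·y_n + 9/25·y_{n+1}] ⇒ (1 − 9/25z)y_{n+1} = (1 + 16/25z)y_n
  ⇒ R(z) = (1 + 16/25z)/(1 − 9/25z).

Need |R(x)|<1, x<0.
x=-1.72: |R|=0.0623
R=−1: 1+16/25x = −1+9/25x ⇒ -7/25x=2 ⇒ x=2/(-7/25)=-7.1429
Confirm numerically:
  x=-6.894: |R|=0.97999 <1
  x=-6.632: |R|=0.95777 <1
  x=-3.419: |R|=0.53261 <1
  x=-7.292: |R|=1.01152 >1
  x=-7.256: |R|=1.00877 >1
Interval (-7.1429, 0).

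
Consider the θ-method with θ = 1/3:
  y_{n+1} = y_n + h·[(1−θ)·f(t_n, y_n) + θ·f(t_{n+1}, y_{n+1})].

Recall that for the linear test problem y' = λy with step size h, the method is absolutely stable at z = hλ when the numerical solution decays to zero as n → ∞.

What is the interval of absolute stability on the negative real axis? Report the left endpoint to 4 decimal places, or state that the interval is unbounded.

On y'=λy, z=hλ:
  y_{n+1} = y_n + z·[2/3·y_n + 1/3·y_{n+1}] ⇒ (1 − 1/3z)y_{n+1} = (1 + 2/3z)y_n
  so R(z) = (1 + 2/3z)/(1 − 1/3z).

Find x<0 with |R(x)|<1.
x=-1.21: |R|=0.1378
R=−1: 1+2/3x = −1+1/3x ⇒ -1/3x=2 ⇒ x=2/(-1/3)=-6.0000
Confirm numerically:
  x=-5.867: |R|=0.98500 <1
  x=-5.224: |R|=0.90564 <1
  x=-5.046: |R|=0.88143 <1
  x=-6.488: |R|=1.05143 >1
  x=-6.280: |R|=1.03017 >1
  x=-6.027: |R|=1.00299 >1
Stable set (-6.0000, 0).

z∈(-6.0000,0).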